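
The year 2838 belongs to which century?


Century = (year - 1) // 100 + 1
= (2838 - 1) // 100 + 1
= 2837 // 100 + 1
= 28 + 1

29th century


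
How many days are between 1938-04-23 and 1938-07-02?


From 1938-04-23 to 1938-07-02
1938-04-23: days before April = 31 + 28 + 31 = 90 (1938 is not a leap year); day of year = 90 + 23 = 113
1938-07-02: days before July = 31 + 28 + 31 + 30 + 31 + 30 = 181 (1938 is not a leap year); day of year = 181 + 2 = 183
Same year: 183 - 113 = 70

70 days


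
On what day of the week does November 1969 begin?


Target: November 1, 1969
Anchor: Jan 1, 1969. With p = 1969 - 1 = 1968: (p + p//4 - p//100 + p//400) mod 7 = (1968 + 492 - 19 + 4) mod 7 = 2445 mod 7 = 2 -> Wednesday (Mon=0 ... Sun=6)
Days before November (Jan-Oct): 304 days
Weekday index = (2 + 304) mod 7 = 5

Saturday


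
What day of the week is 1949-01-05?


Date: January 5, 1949
Anchor: Jan 1, 1949. With p = 1949 - 1 = 1948: (p + p//4 - p//100 + p//400) mod 7 = (1948 + 487 - 19 + 4) mod 7 = 2420 mod 7 = 5 -> Saturday (Mon=0 ... Sun=6)
Days into year = 5 - 1 = 4
Weekday index = (5 + 4) mod 7 = 2

Day of the week: Wednesday


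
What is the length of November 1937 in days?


November 1937

30 days


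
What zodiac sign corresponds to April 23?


Date: April 23
Conventional tropical zodiac dates: Taurus from April 20 onward; Gemini starts May 21
April 23 falls within the Taurus range

Taurus


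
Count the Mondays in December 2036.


December 2036 has 31 days
Anchor: Jan 1, 2036. With p = 2036 - 1 = 2035: (p + p//4 - p//100 + p//400) mod 7 = (2035 + 508 - 20 + 5) mod 7 = 2528 mod 7 = 1 -> Tuesday (Mon=0 ... Sun=6)
Days before December (Jan-Nov): 335; December 1 index = (1 + 335) mod 7 = 0 -> Monday
First Monday is December 1
Mondays: 1, 8, 15, 22, 29

5 Mondays


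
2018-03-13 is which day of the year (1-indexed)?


Date: March 13, 2018
Days in months 1 through 2: 59
Plus 13 days in March

Day of year: 72


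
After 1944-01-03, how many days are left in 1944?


Day of year: 3 of 366
Remaining = 366 - 3

363 days


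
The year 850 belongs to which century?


Century = (year - 1) // 100 + 1
= (850 - 1) // 100 + 1
= 849 // 100 + 1
= 8 + 1

9th century


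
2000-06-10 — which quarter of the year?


Month: June (month 6)
Q1: Jan-Mar, Q2: Apr-Jun, Q3: Jul-Sep, Q4: Oct-Dec

Q2


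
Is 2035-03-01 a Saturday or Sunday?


Anchor: Jan 1, 2035. With p = 2035 - 1 = 2034: (p + p//4 - p//100 + p//400) mod 7 = (2034 + 508 - 20 + 5) mod 7 = 2527 mod 7 = 0 -> Monday (Mon=0 ... Sun=6)
Day of year: 60; offset = 59
Weekday index = (0 + 59) mod 7 = 3 -> Thursday
Weekend days: Saturday, Sunday

No


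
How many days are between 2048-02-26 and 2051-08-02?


From 2048-02-26 to 2051-08-02
2048-02-26: days before February = 31; day of year = 31 + 26 = 57
2051-08-02: days before August = 31 + 28 + 31 + 30 + 31 + 30 + 31 = 212 (2051 is not a leap year); day of year = 212 + 2 = 214
Rest of 2048: 366 - 57 = 309
Full years 2049 (365), 2050 (365): 730
Total = 309 + 730 + 214 = 1253

1253 days


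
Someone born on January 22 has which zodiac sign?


Date: January 22
Conventional tropical zodiac dates: Aquarius from January 20 onward; Pisces starts February 19
January 22 falls within the Aquarius range

Aquarius


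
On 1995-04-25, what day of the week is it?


Date: April 25, 1995
Anchor: Jan 1, 1995. With p = 1995 - 1 = 1994: (p + p//4 - p//100 + p//400) mod 7 = (1994 + 498 - 19 + 4) mod 7 = 2477 mod 7 = 6 -> Sunday (Mon=0 ... Sun=6)
Days before April (Jan-Mar): 90; offset = 90 + 25 - 1 = 114
Weekday index = (6 + 114) mod 7 = 1

Day of the week: Tuesday


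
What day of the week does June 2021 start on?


Target: June 1, 2021
Anchor: Jan 1, 2021. With p = 2021 - 1 = 2020: (p + p//4 - p//100 + p//400) mod 7 = (2020 + 505 - 20 + 5) mod 7 = 2510 mod 7 = 4 -> Friday (Mon=0 ... Sun=6)
Days before June (Jan-May): 151 days
Weekday index = (4 + 151) mod 7 = 1

Tuesday


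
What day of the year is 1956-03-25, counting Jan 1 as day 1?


Date: March 25, 1956
Days in months 1 through 2: 60
Plus 25 days in March

Day of year: 85


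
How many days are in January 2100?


January 2100

31 days


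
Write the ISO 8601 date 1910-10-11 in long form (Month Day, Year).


ISO 1910-10-11 parses as year=1910, month=10, day=11
Month 10 -> October

October 11, 1910


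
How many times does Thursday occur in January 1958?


January 1958 has 31 days
Anchor: Jan 1, 1958. With p = 1958 - 1 = 1957: (p + p//4 - p//100 + p//400) mod 7 = (1957 + 489 - 19 + 4) mod 7 = 2431 mod 7 = 2 -> Wednesday (Mon=0 ... Sun=6)
January 1 is the anchor itself -> Wednesday
First Thursday is January 2
Thursdays: 2, 9, 16, 23, 30

5 Thursdays


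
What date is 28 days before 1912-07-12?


Start: 1912-07-12, subtract 28 days
Back 12 days from July 12 reaches June 30, 1912 -> 16 left
June 1912: 30 - 16 = 14 -> lands on June 14

Result: 1912-06-14


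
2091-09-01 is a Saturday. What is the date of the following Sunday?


Current: Saturday
Target: Sunday
Days ahead: 1

Next Sunday: 2091-09-02


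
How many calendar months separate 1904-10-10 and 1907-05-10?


From October 1904 to May 1907
3 years * 12 = 36 months, minus 5 months = 31

31 months


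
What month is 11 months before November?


November is month 11
11 - 11 = 0; wrap: 0 + 12 = 12

December


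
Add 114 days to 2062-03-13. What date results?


Start: 2062-03-13, add 114 days
March 2062 has 31 days: 31 - 13 = 18 days to March 31 -> 96 left
April 2062 has 30 days -> 66 left
May 2062 has 31 days -> 35 left
June 2062 has 30 days -> 5 left
July 2062: 5 <= 31 -> lands on July 5

Result: 2062-07-05


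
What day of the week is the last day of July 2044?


July 2044 has 31 days
Anchor: Jan 1, 2044. With p = 2044 - 1 = 2043: (p + p//4 - p//100 + p//400) mod 7 = (2043 + 510 - 20 + 5) mod 7 = 2538 mod 7 = 4 -> Friday (Mon=0 ... Sun=6)
Days before July (Jan-Jun): 182; July 1 index = (4 + 182) mod 7 = 4 -> Friday
Last day offset: 31 - 1 = 30 days
Weekday index = (4 + 30) mod 7 = 6

Sunday, July 31


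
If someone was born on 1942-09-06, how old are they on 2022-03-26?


Birth: 1942-09-06
Reference: 2022-03-26
Year difference: 2022 - 1942 = 80
Birthday not yet reached in 2022, subtract 1

79 years old


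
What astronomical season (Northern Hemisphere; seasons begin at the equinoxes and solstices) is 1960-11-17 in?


Date: November 17
Astronomical Autumn (approx.; exact equinox/solstice day varies by year): September 22 to December 20
November 17 falls within the Autumn window

Autumn


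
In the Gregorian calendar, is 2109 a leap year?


Gregorian leap year rule: divisible by 4, but not by 100, unless also by 400.
2109 is not divisible by 4 -> not a leap year

No


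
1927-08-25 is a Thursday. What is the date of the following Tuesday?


Current: Thursday
Target: Tuesday
Days ahead: 5

Next Tuesday: 1927-08-30


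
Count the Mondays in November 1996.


November 1996 has 30 days
Anchor: Jan 1, 1996. With p = 1996 - 1 = 1995: (p + p//4 - p//100 + p//400) mod 7 = (1995 + 498 - 19 + 4) mod 7 = 2478 mod 7 = 0 -> Monday (Mon=0 ... Sun=6)
Days before November (Jan-Oct): 305; November 1 index = (0 + 305) mod 7 = 4 -> Friday
First Monday is November 4
Mondays: 4, 11, 18, 25

4 Mondays


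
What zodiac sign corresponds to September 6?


Date: September 6
Conventional tropical zodiac dates: Virgo from August 23 onward; Libra starts September 23
September 6 falls within the Virgo range

Virgo


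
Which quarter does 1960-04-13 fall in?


Month: April (month 4)
Q1: Jan-Mar, Q2: Apr-Jun, Q3: Jul-Sep, Q4: Oct-Dec

Q2


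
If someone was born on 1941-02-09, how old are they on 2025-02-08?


Birth: 1941-02-09
Reference: 2025-02-08
Year difference: 2025 - 1941 = 84
Birthday not yet reached in 2025, subtract 1

83 years old


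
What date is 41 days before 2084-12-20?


Start: 2084-12-20, subtract 41 days
Back 20 days from December 20 reaches November 30, 2084 -> 21 left
November 2084: 30 - 21 = 9 -> lands on November 9

Result: 2084-11-09


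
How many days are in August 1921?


August 1921

31 days


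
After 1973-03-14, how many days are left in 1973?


Day of year: 73 of 365
Remaining = 365 - 73

292 days


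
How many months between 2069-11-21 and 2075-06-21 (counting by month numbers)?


From November 2069 to June 2075
6 years * 12 = 72 months, minus 5 months = 67

67 months


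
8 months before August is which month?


August is month 8
8 - 8 = 0; wrap: 0 + 12 = 12

December


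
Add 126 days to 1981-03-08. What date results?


Start: 1981-03-08, add 126 days
March 1981 has 31 days: 31 - 8 = 23 days to March 31 -> 103 left
April 1981 has 30 days -> 73 left
May 1981 has 31 days -> 42 left
June 1981 has 30 days -> 12 left
July 1981: 12 <= 31 -> lands on July 12

Result: 1981-07-12


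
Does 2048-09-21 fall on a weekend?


Anchor: Jan 1, 2048. With p = 2048 - 1 = 2047: (p + p//4 - p//100 + p//400) mod 7 = (2047 + 511 - 20 + 5) mod 7 = 2543 mod 7 = 2 -> Wednesday (Mon=0 ... Sun=6)
Day of year: 265; offset = 264
Weekday index = (2 + 264) mod 7 = 0 -> Monday
Weekend days: Saturday, Sunday

No


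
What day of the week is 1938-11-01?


Date: November 1, 1938
Anchor: Jan 1, 1938. With p = 1938 - 1 = 1937: (p + p//4 - p//100 + p//400) mod 7 = (1937 + 484 - 19 + 4) mod 7 = 2406 mod 7 = 5 -> Saturday (Mon=0 ... Sun=6)
Days before November (Jan-Oct): 304; offset = 304 + 1 - 1 = 304
Weekday index = (5 + 304) mod 7 = 1

Day of the week: Tuesday


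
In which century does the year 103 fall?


Century = (year - 1) // 100 + 1
= (103 - 1) // 100 + 1
= 102 // 100 + 1
= 1 + 1

2nd century


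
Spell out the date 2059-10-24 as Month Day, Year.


ISO 2059-10-24 parses as year=2059, month=10, day=24
Month 10 -> October

October 24, 2059


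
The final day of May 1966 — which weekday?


May 1966 has 31 days
Anchor: Jan 1, 1966. With p = 1966 - 1 = 1965: (p + p//4 - p//100 + p//400) mod 7 = (1965 + 491 - 19 + 4) mod 7 = 2441 mod 7 = 5 -> Saturday (Mon=0 ... Sun=6)
Days before May (Jan-Apr): 120; May 1 index = (5 + 120) mod 7 = 6 -> Sunday
Last day offset: 31 - 1 = 30 days
Weekday index = (6 + 30) mod 7 = 1

Tuesday, May 31


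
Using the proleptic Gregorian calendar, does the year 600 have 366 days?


Gregorian leap year rule: divisible by 4, but not by 100, unless also by 400.
600 is divisible by 100 but not 400 -> not a leap year

No


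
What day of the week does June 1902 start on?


Target: June 1, 1902
Anchor: Jan 1, 1902. With p = 1902 - 1 = 1901: (p + p//4 - p//100 + p//400) mod 7 = (1901 + 475 - 19 + 4) mod 7 = 2361 mod 7 = 2 -> Wednesday (Mon=0 ... Sun=6)
Days before June (Jan-May): 151 days
Weekday index = (2 + 151) mod 7 = 6

Sunday


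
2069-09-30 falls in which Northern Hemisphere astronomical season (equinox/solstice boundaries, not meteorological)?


Date: September 30
Astronomical Autumn (approx.; exact equinox/solstice day varies by year): September 22 to December 20
September 30 falls within the Autumn window

Autumn


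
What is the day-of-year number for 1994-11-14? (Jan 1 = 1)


Date: November 14, 1994
Days in months 1 through 10: 304
Plus 14 days in November

Day of year: 318


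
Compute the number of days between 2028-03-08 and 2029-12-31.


From 2028-03-08 to 2029-12-31
2028-03-08: days before March = 31 + 29 = 60 (2028 is a leap year); day of year = 60 + 8 = 68
2029-12-31: days before December = 31 + 28 + 31 + 30 + 31 + 30 + 31 + 31 + 30 + 31 + 30 = 334 (2029 is not a leap year); day of year = 334 + 31 = 365
Rest of 2028: 366 - 68 = 298
Total = 298 + 365 = 663

663 days


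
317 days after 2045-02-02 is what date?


Start: 2045-02-02, add 317 days
February 2045 has 28 days: 28 - 2 = 26 days to February 28 -> 291 left
March 2045 has 31 days -> 260 left
April 2045 has 30 days -> 230 left
May 2045 has 31 days -> 199 left
June 2045 has 30 days -> 169 left
July 2045 has 31 days -> 138 left
August 2045 has 31 days -> 107 left
September 2045 has 30 days -> 77 left
October 2045 has 31 days -> 46 left
November 2045 has 30 days -> 16 left
December 2045: 16 <= 31 -> lands on December 16

Result: 2045-12-16


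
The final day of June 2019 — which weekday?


June 2019 has 30 days
Anchor: Jan 1, 2019. With p = 2019 - 1 = 2018: (p + p//4 - p//100 + p//400) mod 7 = (2018 + 504 - 20 + 5) mod 7 = 2507 mod 7 = 1 -> Tuesday (Mon=0 ... Sun=6)
Days before June (Jan-May): 151; June 1 index = (1 + 151) mod 7 = 5 -> Saturday
Last day offset: 30 - 1 = 29 days
Weekday index = (5 + 29) mod 7 = 6

Sunday, June 30


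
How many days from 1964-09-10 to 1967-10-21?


From 1964-09-10 to 1967-10-21
1964-09-10: days before September = 31 + 29 + 31 + 30 + 31 + 30 + 31 + 31 = 244 (1964 is a leap year); day of year = 244 + 10 = 254
1967-10-21: days before October = 31 + 28 + 31 + 30 + 31 + 30 + 31 + 31 + 30 = 273 (1967 is not a leap year); day of year = 273 + 21 = 294
Rest of 1964: 366 - 254 = 112
Full years 1965 (365), 1966 (365): 730
Total = 112 + 730 + 294 = 1136

1136 days


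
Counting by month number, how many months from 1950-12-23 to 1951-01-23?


From December 1950 to January 1951
1 year * 12 = 12 months, minus 11 months = 1

1 month


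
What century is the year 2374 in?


Century = (year - 1) // 100 + 1
= (2374 - 1) // 100 + 1
= 2373 // 100 + 1
= 23 + 1

24th century


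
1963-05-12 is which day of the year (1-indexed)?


Date: May 12, 1963
Days in months 1 through 4: 120
Plus 12 days in May

Day of year: 132


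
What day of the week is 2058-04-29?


Date: April 29, 2058
Anchor: Jan 1, 2058. With p = 2058 - 1 = 2057: (p + p//4 - p//100 + p//400) mod 7 = (2057 + 514 - 20 + 5) mod 7 = 2556 mod 7 = 1 -> Tuesday (Mon=0 ... Sun=6)
Days before April (Jan-Mar): 90; offset = 90 + 29 - 1 = 118
Weekday index = (1 + 118) mod 7 = 0

Day of the week: Monday


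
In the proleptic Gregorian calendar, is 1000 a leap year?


Gregorian leap year rule: divisible by 4, but not by 100, unless also by 400.
1000 is divisible by 100 but not 400 -> not a leap year

No


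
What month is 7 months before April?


April is month 4
4 - 7 = -3; wrap: -3 + 12 = 9

September


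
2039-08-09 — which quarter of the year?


Month: August (month 8)
Q1: Jan-Mar, Q2: Apr-Jun, Q3: Jul-Sep, Q4: Oct-Dec

Q3


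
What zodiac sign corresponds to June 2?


Date: June 2
Conventional tropical zodiac dates: Gemini from May 21 onward; Cancer starts June 21
June 2 falls within the Gemini range

Gemini


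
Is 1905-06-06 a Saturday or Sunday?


Anchor: Jan 1, 1905. With p = 1905 - 1 = 1904: (p + p//4 - p//100 + p//400) mod 7 = (1904 + 476 - 19 + 4) mod 7 = 2365 mod 7 = 6 -> Sunday (Mon=0 ... Sun=6)
Day of year: 157; offset = 156
Weekday index = (6 + 156) mod 7 = 1 -> Tuesday
Weekend days: Saturday, Sunday

No


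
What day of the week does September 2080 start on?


Target: September 1, 2080
Anchor: Jan 1, 2080. With p = 2080 - 1 = 2079: (p + p//4 - p//100 + p//400) mod 7 = (2079 + 519 - 20 + 5) mod 7 = 2583 mod 7 = 0 -> Monday (Mon=0 ... Sun=6)
Days before September (Jan-Aug): 244 days
Weekday index = (0 + 244) mod 7 = 6

Sunday


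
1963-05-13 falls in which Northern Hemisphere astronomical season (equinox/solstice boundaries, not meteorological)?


Date: May 13
Astronomical Spring (approx.; exact equinox/solstice day varies by year): March 20 to June 20
May 13 falls within the Spring window

Spring


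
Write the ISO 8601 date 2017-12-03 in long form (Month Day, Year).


ISO 2017-12-03 parses as year=2017, month=12, day=03
Month 12 -> December

December 3, 2017


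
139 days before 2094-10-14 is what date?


Start: 2094-10-14, subtract 139 days
Back 14 days from October 14 reaches September 30, 2094 -> 125 left
September 2094 has 30 days -> back to August 31, 2094 -> 95 left
August 2094 has 31 days -> back to July 31, 2094 -> 64 left
July 2094 has 31 days -> back to June 30, 2094 -> 33 left
June 2094 has 30 days -> back to May 31, 2094 -> 3 left
May 2094: 31 - 3 = 28 -> lands on May 28

Result: 2094-05-28


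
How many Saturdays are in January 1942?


January 1942 has 31 days
Anchor: Jan 1, 1942. With p = 1942 - 1 = 1941: (p + p//4 - p//100 + p//400) mod 7 = (1941 + 485 - 19 + 4) mod 7 = 2411 mod 7 = 3 -> Thursday (Mon=0 ... Sun=6)
January 1 is the anchor itself -> Thursday
First Saturday is January 3
Saturdays: 3, 10, 17, 24, 31

5 Saturdays


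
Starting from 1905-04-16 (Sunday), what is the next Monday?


Current: Sunday
Target: Monday
Days ahead: 1

Next Monday: 1905-04-17


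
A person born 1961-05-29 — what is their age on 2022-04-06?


Birth: 1961-05-29
Reference: 2022-04-06
Year difference: 2022 - 1961 = 61
Birthday not yet reached in 2022, subtract 1

60 years old


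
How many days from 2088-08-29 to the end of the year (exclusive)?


Day of year: 242 of 366
Remaining = 366 - 242

124 days


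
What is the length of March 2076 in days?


March 2076

31 days


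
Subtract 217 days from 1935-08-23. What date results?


Start: 1935-08-23, subtract 217 days
Back 23 days from August 23 reaches July 31, 1935 -> 194 left
July 1935 has 31 days -> back to June 30, 1935 -> 163 left
June 1935 has 30 days -> back to May 31, 1935 -> 133 left
May 1935 has 31 days -> back to April 30, 1935 -> 102 left
April 1935 has 30 days -> back to March 31, 1935 -> 72 left
March 1935 has 31 days -> back to February 28, 1935 -> 41 left
February 1935 has 28 days -> back to January 31, 1935 -> 13 left
January 1935: 31 - 13 = 18 -> lands on January 18

Result: 1935-01-18


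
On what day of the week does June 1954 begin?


Target: June 1, 1954
Anchor: Jan 1, 1954. With p = 1954 - 1 = 1953: (p + p//4 - p//100 + p//400) mod 7 = (1953 + 488 - 19 + 4) mod 7 = 2426 mod 7 = 4 -> Friday (Mon=0 ... Sun=6)
Days before June (Jan-May): 151 days
Weekday index = (4 + 151) mod 7 = 1

Tuesday


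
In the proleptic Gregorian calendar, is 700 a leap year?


Gregorian leap year rule: divisible by 4, but not by 100, unless also by 400.
700 is divisible by 100 but not 400 -> not a leap year

No


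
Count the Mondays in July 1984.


July 1984 has 31 days
Anchor: Jan 1, 1984. With p = 1984 - 1 = 1983: (p + p//4 - p//100 + p//400) mod 7 = (1983 + 495 - 19 + 4) mod 7 = 2463 mod 7 = 6 -> Sunday (Mon=0 ... Sun=6)
Days before July (Jan-Jun): 182; July 1 index = (6 + 182) mod 7 = 6 -> Sunday
First Monday is July 2
Mondays: 2, 9, 16, 23, 30

5 Mondays


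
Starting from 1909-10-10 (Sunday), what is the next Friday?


Current: Sunday
Target: Friday
Days ahead: 5

Next Friday: 1909-10-15


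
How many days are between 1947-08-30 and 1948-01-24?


From 1947-08-30 to 1948-01-24
1947-08-30: days before August = 31 + 28 + 31 + 30 + 31 + 30 + 31 = 212 (1947 is not a leap year); day of year = 212 + 30 = 242
1948-01-24: day of year = 24
Rest of 1947: 365 - 242 = 123
Total = 123 + 24 = 147

147 days


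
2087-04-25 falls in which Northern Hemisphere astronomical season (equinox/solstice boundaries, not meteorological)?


Date: April 25
Astronomical Spring (approx.; exact equinox/solstice day varies by year): March 20 to June 20
April 25 falls within the Spring window

Spring


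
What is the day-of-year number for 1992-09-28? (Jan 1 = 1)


Date: September 28, 1992
Days in months 1 through 8: 244
Plus 28 days in September

Day of year: 272


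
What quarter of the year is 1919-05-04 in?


Month: May (month 5)
Q1: Jan-Mar, Q2: Apr-Jun, Q3: Jul-Sep, Q4: Oct-Dec

Q2


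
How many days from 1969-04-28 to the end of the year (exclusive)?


Day of year: 118 of 365
Remaining = 365 - 118

247 days


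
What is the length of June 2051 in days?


June 2051

30 days


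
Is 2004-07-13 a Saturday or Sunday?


Anchor: Jan 1, 2004. With p = 2004 - 1 = 2003: (p + p//4 - p//100 + p//400) mod 7 = (2003 + 500 - 20 + 5) mod 7 = 2488 mod 7 = 3 -> Thursday (Mon=0 ... Sun=6)
Day of year: 195; offset = 194
Weekday index = (3 + 194) mod 7 = 1 -> Tuesday
Weekend days: Saturday, Sunday

No


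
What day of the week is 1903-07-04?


Date: July 4, 1903
Anchor: Jan 1, 1903. With p = 1903 - 1 = 1902: (p + p//4 - p//100 + p//400) mod 7 = (1902 + 475 - 19 + 4) mod 7 = 2362 mod 7 = 3 -> Thursday (Mon=0 ... Sun=6)
Days before July (Jan-Jun): 181; offset = 181 + 4 - 1 = 184
Weekday index = (3 + 184) mod 7 = 5

Day of the week: Saturday


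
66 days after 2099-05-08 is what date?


Start: 2099-05-08, add 66 days
May 2099 has 31 days: 31 - 8 = 23 days to May 31 -> 43 left
June 2099 has 30 days -> 13 left
July 2099: 13 <= 31 -> lands on July 13

Result: 2099-07-13


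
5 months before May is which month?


May is month 5
5 - 5 = 0; wrap: 0 + 12 = 12

December


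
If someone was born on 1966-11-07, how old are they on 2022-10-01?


Birth: 1966-11-07
Reference: 2022-10-01
Year difference: 2022 - 1966 = 56
Birthday not yet reached in 2022, subtract 1

55 years old


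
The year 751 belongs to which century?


Century = (year - 1) // 100 + 1
= (751 - 1) // 100 + 1
= 750 // 100 + 1
= 7 + 1

8th century


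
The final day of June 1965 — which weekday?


June 1965 has 30 days
Anchor: Jan 1, 1965. With p = 1965 - 1 = 1964: (p + p//4 - p//100 + p//400) mod 7 = (1964 + 491 - 19 + 4) mod 7 = 2440 mod 7 = 4 -> Friday (Mon=0 ... Sun=6)
Days before June (Jan-May): 151; June 1 index = (4 + 151) mod 7 = 1 -> Tuesday
Last day offset: 30 - 1 = 29 days
Weekday index = (1 + 29) mod 7 = 2

Wednesday, June 30


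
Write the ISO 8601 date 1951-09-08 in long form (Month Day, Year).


ISO 1951-09-08 parses as year=1951, month=09, day=08
Month 9 -> September

September 8, 1951


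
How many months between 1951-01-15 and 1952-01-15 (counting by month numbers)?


From January 1951 to January 1952
1 year * 12 = 12 months = 12

12 months


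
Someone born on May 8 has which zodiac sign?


Date: May 8
Conventional tropical zodiac dates: Taurus from April 20 onward; Gemini starts May 21
May 8 falls within the Taurus range

Taurus


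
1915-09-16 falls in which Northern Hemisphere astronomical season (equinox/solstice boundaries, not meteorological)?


Date: September 16
Astronomical Summer (approx.; exact equinox/solstice day varies by year): June 21 to September 21
September 16 falls within the Summer window

Summer


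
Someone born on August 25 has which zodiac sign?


Date: August 25
Conventional tropical zodiac dates: Virgo from August 23 onward; Libra starts September 23
August 25 falls within the Virgo range

Virgo


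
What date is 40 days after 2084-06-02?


Start: 2084-06-02, add 40 days
June 2084 has 30 days: 30 - 2 = 28 days to June 30 -> 12 left
July 2084: 12 <= 31 -> lands on July 12

Result: 2084-07-12


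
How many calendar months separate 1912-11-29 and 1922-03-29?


From November 1912 to March 1922
10 years * 12 = 120 months, minus 8 months = 112

112 months


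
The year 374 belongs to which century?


Century = (year - 1) // 100 + 1
= (374 - 1) // 100 + 1
= 373 // 100 + 1
= 3 + 1

4th century


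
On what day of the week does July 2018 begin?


Target: July 1, 2018
Anchor: Jan 1, 2018. With p = 2018 - 1 = 2017: (p + p//4 - p//100 + p//400) mod 7 = (2017 + 504 - 20 + 5) mod 7 = 2506 mod 7 = 0 -> Monday (Mon=0 ... Sun=6)
Days before July (Jan-Jun): 181 days
Weekday index = (0 + 181) mod 7 = 6

Sunday


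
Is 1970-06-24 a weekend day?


Anchor: Jan 1, 1970. With p = 1970 - 1 = 1969: (p + p//4 - p//100 + p//400) mod 7 = (1969 + 492 - 19 + 4) mod 7 = 2446 mod 7 = 3 -> Thursday (Mon=0 ... Sun=6)
Day of year: 175; offset = 174
Weekday index = (3 + 174) mod 7 = 2 -> Wednesday
Weekend days: Saturday, Sunday

No


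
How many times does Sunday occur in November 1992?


November 1992 has 30 days
Anchor: Jan 1, 1992. With p = 1992 - 1 = 1991: (p + p//4 - p//100 + p//400) mod 7 = (1991 + 497 - 19 + 4) mod 7 = 2473 mod 7 = 2 -> Wednesday (Mon=0 ... Sun=6)
Days before November (Jan-Oct): 305; November 1 index = (2 + 305) mod 7 = 6 -> Sunday
First Sunday is November 1
Sundays: 1, 8, 15, 22, 29

5 Sundays


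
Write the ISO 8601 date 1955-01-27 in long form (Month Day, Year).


ISO 1955-01-27 parses as year=1955, month=01, day=27
Month 1 -> January

January 27, 1955


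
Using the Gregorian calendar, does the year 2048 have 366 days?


Gregorian leap year rule: divisible by 4, but not by 100, unless also by 400.
2048 is divisible by 4 but not 100 -> leap year

Yes


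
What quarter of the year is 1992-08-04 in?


Month: August (month 8)
Q1: Jan-Mar, Q2: Apr-Jun, Q3: Jul-Sep, Q4: Oct-Dec

Q3


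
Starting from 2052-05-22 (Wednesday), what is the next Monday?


Current: Wednesday
Target: Monday
Days ahead: 5

Next Monday: 2052-05-27


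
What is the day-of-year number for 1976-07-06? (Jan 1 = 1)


Date: July 6, 1976
Days in months 1 through 6: 182
Plus 6 days in July

Day of year: 188


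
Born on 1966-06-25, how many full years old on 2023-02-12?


Birth: 1966-06-25
Reference: 2023-02-12
Year difference: 2023 - 1966 = 57
Birthday not yet reached in 2023, subtract 1

56 years old


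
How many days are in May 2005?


May 2005

31 days


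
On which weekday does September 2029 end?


September 2029 has 30 days
Anchor: Jan 1, 2029. With p = 2029 - 1 = 2028: (p + p//4 - p//100 + p//400) mod 7 = (2028 + 507 - 20 + 5) mod 7 = 2520 mod 7 = 0 -> Monday (Mon=0 ... Sun=6)
Days before September (Jan-Aug): 243; September 1 index = (0 + 243) mod 7 = 5 -> Saturday
Last day offset: 30 - 1 = 29 days
Weekday index = (5 + 29) mod 7 = 6

Sunday, September 30


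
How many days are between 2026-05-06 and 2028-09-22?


From 2026-05-06 to 2028-09-22
2026-05-06: days before May = 31 + 28 + 31 + 30 = 120 (2026 is not a leap year); day of year = 120 + 6 = 126
2028-09-22: days before September = 31 + 29 + 31 + 30 + 31 + 30 + 31 + 31 = 244 (2028 is a leap year); day of year = 244 + 22 = 266
Rest of 2026: 365 - 126 = 239
Full years 2027 (365): 365
Total = 239 + 365 + 266 = 870

870 days


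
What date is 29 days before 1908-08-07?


Start: 1908-08-07, subtract 29 days
Back 7 days from August 7 reaches July 31, 1908 -> 22 left
July 1908: 31 - 22 = 9 -> lands on July 9

Result: 1908-07-09


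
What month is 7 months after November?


November is month 11
11 + 7 = 18; wrap: 18 - 12 = 6

June


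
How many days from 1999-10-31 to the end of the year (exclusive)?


Day of year: 304 of 365
Remaining = 365 - 304

61 days


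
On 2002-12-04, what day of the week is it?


Date: December 4, 2002
Anchor: Jan 1, 2002. With p = 2002 - 1 = 2001: (p + p//4 - p//100 + p//400) mod 7 = (2001 + 500 - 20 + 5) mod 7 = 2486 mod 7 = 1 -> Tuesday (Mon=0 ... Sun=6)
Days before December (Jan-Nov): 334; offset = 334 + 4 - 1 = 337
Weekday index = (1 + 337) mod 7 = 2

Day of the week: Wednesday


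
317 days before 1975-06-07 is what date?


Start: 1975-06-07, subtract 317 days
Back 7 days from June 7 reaches May 31, 1975 -> 310 left
May 1975 has 31 days -> back to April 30, 1975 -> 279 left
April 1975 has 30 days -> back to March 31, 1975 -> 249 left
March 1975 has 31 days -> back to February 28, 1975 -> 218 left
February 1975 has 28 days -> back to January 31, 1975 -> 190 left
January 1975 has 31 days -> back to December 31, 1974 -> 159 left
December 1974 has 31 days -> back to November 30, 1974 -> 128 left
November 1974 has 30 days -> back to October 31, 1974 -> 98 left
October 1974 has 31 days -> back to September 30, 1974 -> 67 left
September 1974 has 30 days -> back to August 31, 1974 -> 37 left
August 1974 has 31 days -> back to July 31, 1974 -> 6 left
July 1974: 31 - 6 = 25 -> lands on July 25

Result: 1974-07-25


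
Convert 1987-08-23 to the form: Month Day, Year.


ISO 1987-08-23 parses as year=1987, month=08, day=23
Month 8 -> August

August 23, 1987


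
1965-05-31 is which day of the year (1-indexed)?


Date: May 31, 1965
Days in months 1 through 4: 120
Plus 31 days in May

Day of year: 151


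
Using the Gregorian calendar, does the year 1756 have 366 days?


Gregorian leap year rule: divisible by 4, but not by 100, unless also by 400.
1756 is divisible by 4 but not 100 -> leap year

Yes


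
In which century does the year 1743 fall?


Century = (year - 1) // 100 + 1
= (1743 - 1) // 100 + 1
= 1742 // 100 + 1
= 17 + 1

18th century


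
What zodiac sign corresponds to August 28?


Date: August 28
Conventional tropical zodiac dates: Virgo from August 23 onward; Libra starts September 23
August 28 falls within the Virgo range

Virgo


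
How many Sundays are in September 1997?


September 1997 has 30 days
Anchor: Jan 1, 1997. With p = 1997 - 1 = 1996: (p + p//4 - p//100 + p//400) mod 7 = (1996 + 499 - 19 + 4) mod 7 = 2480 mod 7 = 2 -> Wednesday (Mon=0 ... Sun=6)
Days before September (Jan-Aug): 243; September 1 index = (2 + 243) mod 7 = 0 -> Monday
First Sunday is September 7
Sundays: 7, 14, 21, 28

4 Sundays


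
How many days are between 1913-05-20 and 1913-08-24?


From 1913-05-20 to 1913-08-24
1913-05-20: days before May = 31 + 28 + 31 + 30 = 120 (1913 is not a leap year); day of year = 120 + 20 = 140
1913-08-24: days before August = 31 + 28 + 31 + 30 + 31 + 30 + 31 = 212 (1913 is not a leap year); day of year = 212 + 24 = 236
Same year: 236 - 140 = 96

96 days


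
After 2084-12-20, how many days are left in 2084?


Day of year: 355 of 366
Remaining = 366 - 355

11 days


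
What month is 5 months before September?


September is month 9
9 - 5 = 4

April


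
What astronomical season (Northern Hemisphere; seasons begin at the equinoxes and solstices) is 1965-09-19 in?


Date: September 19
Astronomical Summer (approx.; exact equinox/solstice day varies by year): June 21 to September 21
September 19 falls within the Summer window

Summer


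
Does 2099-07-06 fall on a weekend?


Anchor: Jan 1, 2099. With p = 2099 - 1 = 2098: (p + p//4 - p//100 + p//400) mod 7 = (2098 + 524 - 20 + 5) mod 7 = 2607 mod 7 = 3 -> Thursday (Mon=0 ... Sun=6)
Day of year: 187; offset = 186
Weekday index = (3 + 186) mod 7 = 0 -> Monday
Weekend days: Saturday, Sunday

No


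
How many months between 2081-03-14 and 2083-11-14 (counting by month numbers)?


From March 2081 to November 2083
2 years * 12 = 24 months, plus 8 months = 32

32 months


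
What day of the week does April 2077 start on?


Target: April 1, 2077
Anchor: Jan 1, 2077. With p = 2077 - 1 = 2076: (p + p//4 - p//100 + p//400) mod 7 = (2076 + 519 - 20 + 5) mod 7 = 2580 mod 7 = 4 -> Friday (Mon=0 ... Sun=6)
Days before April (Jan-Mar): 90 days
Weekday index = (4 + 90) mod 7 = 3

Thursday


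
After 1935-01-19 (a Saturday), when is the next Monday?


Current: Saturday
Target: Monday
Days ahead: 2

Next Monday: 1935-01-21


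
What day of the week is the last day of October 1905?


October 1905 has 31 days
Anchor: Jan 1, 1905. With p = 1905 - 1 = 1904: (p + p//4 - p//100 + p//400) mod 7 = (1904 + 476 - 19 + 4) mod 7 = 2365 mod 7 = 6 -> Sunday (Mon=0 ... Sun=6)
Days before October (Jan-Sep): 273; October 1 index = (6 + 273) mod 7 = 6 -> Sunday
Last day offset: 31 - 1 = 30 days
Weekday index = (6 + 30) mod 7 = 1

Tuesday, October 31


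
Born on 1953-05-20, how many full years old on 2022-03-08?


Birth: 1953-05-20
Reference: 2022-03-08
Year difference: 2022 - 1953 = 69
Birthday not yet reached in 2022, subtract 1

68 years old


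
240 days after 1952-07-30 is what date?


Start: 1952-07-30, add 240 days
July 1952 has 31 days: 31 - 30 = 1 day to July 31 -> 239 left
August 1952 has 31 days -> 208 left
September 1952 has 30 days -> 178 left
October 1952 has 31 days -> 147 left
November 1952 has 30 days -> 117 left
December 1952 has 31 days -> 86 left
January 1953 has 31 days -> 55 left
February 1953 has 28 days -> 27 left
March 1953: 27 <= 31 -> lands on March 27

Result: 1953-03-27


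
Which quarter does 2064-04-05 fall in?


Month: April (month 4)
Q1: Jan-Mar, Q2: Apr-Jun, Q3: Jul-Sep, Q4: Oct-Dec

Q2


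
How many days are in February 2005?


February 2005 (leap year: no)

28 days


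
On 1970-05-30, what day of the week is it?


Date: May 30, 1970
Anchor: Jan 1, 1970. With p = 1970 - 1 = 1969: (p + p//4 - p//100 + p//400) mod 7 = (1969 + 492 - 19 + 4) mod 7 = 2446 mod 7 = 3 -> Thursday (Mon=0 ... Sun=6)
Days before May (Jan-Apr): 120; offset = 120 + 30 - 1 = 149
Weekday index = (3 + 149) mod 7 = 5

Day of the week: Saturday


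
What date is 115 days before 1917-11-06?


Start: 1917-11-06, subtract 115 days
Back 6 days from November 6 reaches October 31, 1917 -> 109 left
October 1917 has 31 days -> back to September 30, 1917 -> 78 left
September 1917 has 30 days -> back to August 31, 1917 -> 48 left
August 1917 has 31 days -> back to July 31, 1917 -> 17 left
July 1917: 31 - 17 = 14 -> lands on July 14

Result: 1917-07-14


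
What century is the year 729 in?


Century = (year - 1) // 100 + 1
= (729 - 1) // 100 + 1
= 728 // 100 + 1
= 7 + 1

8th century


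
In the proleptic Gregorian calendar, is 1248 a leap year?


Gregorian leap year rule: divisible by 4, but not by 100, unless also by 400.
1248 is divisible by 4 but not 100 -> leap year

Yes


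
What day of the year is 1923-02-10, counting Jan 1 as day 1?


Date: February 10, 1923
Days in months 1 through 1: 31
Plus 10 days in February

Day of year: 41


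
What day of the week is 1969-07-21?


Date: July 21, 1969
Anchor: Jan 1, 1969. With p = 1969 - 1 = 1968: (p + p//4 - p//100 + p//400) mod 7 = (1968 + 492 - 19 + 4) mod 7 = 2445 mod 7 = 2 -> Wednesday (Mon=0 ... Sun=6)
Days before July (Jan-Jun): 181; offset = 181 + 21 - 1 = 201
Weekday index = (2 + 201) mod 7 = 0

Day of the week: Monday


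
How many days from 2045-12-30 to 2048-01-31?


From 2045-12-30 to 2048-01-31
2045-12-30: days before December = 31 + 28 + 31 + 30 + 31 + 30 + 31 + 31 + 30 + 31 + 30 = 334 (2045 is not a leap year); day of year = 334 + 30 = 364
2048-01-31: day of year = 31
Rest of 2045: 365 - 364 = 1
Full years 2046 (365), 2047 (365): 730
Total = 1 + 730 + 31 = 762

762 days


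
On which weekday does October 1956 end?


October 1956 has 31 days
Anchor: Jan 1, 1956. With p = 1956 - 1 = 1955: (p + p//4 - p//100 + p//400) mod 7 = (1955 + 488 - 19 + 4) mod 7 = 2428 mod 7 = 6 -> Sunday (Mon=0 ... Sun=6)
Days before October (Jan-Sep): 274; October 1 index = (6 + 274) mod 7 = 0 -> Monday
Last day offset: 31 - 1 = 30 days
Weekday index = (0 + 30) mod 7 = 2

Wednesday, October 31


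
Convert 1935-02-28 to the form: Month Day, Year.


ISO 1935-02-28 parses as year=1935, month=02, day=28
Month 2 -> February

February 28, 1935


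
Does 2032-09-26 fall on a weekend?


Anchor: Jan 1, 2032. With p = 2032 - 1 = 2031: (p + p//4 - p//100 + p//400) mod 7 = (2031 + 507 - 20 + 5) mod 7 = 2523 mod 7 = 3 -> Thursday (Mon=0 ... Sun=6)
Day of year: 270; offset = 269
Weekday index = (3 + 269) mod 7 = 6 -> Sunday
Weekend days: Saturday, Sunday

Yes


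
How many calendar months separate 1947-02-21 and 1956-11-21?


From February 1947 to November 1956
9 years * 12 = 108 months, plus 9 months = 117

117 months


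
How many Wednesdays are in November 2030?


November 2030 has 30 days
Anchor: Jan 1, 2030. With p = 2030 - 1 = 2029: (p + p//4 - p//100 + p//400) mod 7 = (2029 + 507 - 20 + 5) mod 7 = 2521 mod 7 = 1 -> Tuesday (Mon=0 ... Sun=6)
Days before November (Jan-Oct): 304; November 1 index = (1 + 304) mod 7 = 4 -> Friday
First Wednesday is November 6
Wednesdays: 6, 13, 20, 27

4 Wednesdays


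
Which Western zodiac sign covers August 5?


Date: August 5
Conventional tropical zodiac dates: Leo from July 23 onward; Virgo starts August 23
August 5 falls within the Leo range

Leo


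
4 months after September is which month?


September is month 9
9 + 4 = 13; wrap: 13 - 12 = 1

January


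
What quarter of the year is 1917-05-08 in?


Month: May (month 5)
Q1: Jan-Mar, Q2: Apr-Jun, Q3: Jul-Sep, Q4: Oct-Dec

Q2


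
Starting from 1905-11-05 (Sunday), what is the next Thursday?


Current: Sunday
Target: Thursday
Days ahead: 4

Next Thursday: 1905-11-09


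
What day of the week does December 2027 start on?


Target: December 1, 2027
Anchor: Jan 1, 2027. With p = 2027 - 1 = 2026: (p + p//4 - p//100 + p//400) mod 7 = (2026 + 506 - 20 + 5) mod 7 = 2517 mod 7 = 4 -> Friday (Mon=0 ... Sun=6)
Days before December (Jan-Nov): 334 days
Weekday index = (4 + 334) mod 7 = 2

Wednesday


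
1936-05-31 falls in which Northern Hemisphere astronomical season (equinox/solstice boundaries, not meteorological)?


Date: May 31
Astronomical Spring (approx.; exact equinox/solstice day varies by year): March 20 to June 20
May 31 falls within the Spring window

Spring


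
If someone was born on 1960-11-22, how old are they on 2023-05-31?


Birth: 1960-11-22
Reference: 2023-05-31
Year difference: 2023 - 1960 = 63
Birthday not yet reached in 2023, subtract 1

62 years old


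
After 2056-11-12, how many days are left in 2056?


Day of year: 317 of 366
Remaining = 366 - 317

49 days


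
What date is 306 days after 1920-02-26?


Start: 1920-02-26, add 306 days
February 1920 has 29 days: 29 - 26 = 3 days to February 29 -> 303 left
March 1920 has 31 days -> 272 left
April 1920 has 30 days -> 242 left
May 1920 has 31 days -> 211 left
June 1920 has 30 days -> 181 left
July 1920 has 31 days -> 150 left
August 1920 has 31 days -> 119 left
September 1920 has 30 days -> 89 left
October 1920 has 31 days -> 58 left
November 1920 has 30 days -> 28 left
December 1920: 28 <= 31 -> lands on December 28

Result: 1920-12-28


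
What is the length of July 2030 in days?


July 2030

31 days


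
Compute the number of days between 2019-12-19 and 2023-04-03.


From 2019-12-19 to 2023-04-03
2019-12-19: days before December = 31 + 28 + 31 + 30 + 31 + 30 + 31 + 31 + 30 + 31 + 30 = 334 (2019 is not a leap year); day of year = 334 + 19 = 353
2023-04-03: days before April = 31 + 28 + 31 = 90 (2023 is not a leap year); day of year = 90 + 3 = 93
Rest of 2019: 365 - 353 = 12
Full years 2020 (366), 2021 (365), 2022 (365): 1096
Total = 12 + 1096 + 93 = 1201

1201 days


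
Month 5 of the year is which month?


Month 5 of 12

May


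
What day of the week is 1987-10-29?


Date: October 29, 1987
Anchor: Jan 1, 1987. With p = 1987 - 1 = 1986: (p + p//4 - p//100 + p//400) mod 7 = (1986 + 496 - 19 + 4) mod 7 = 2467 mod 7 = 3 -> Thursday (Mon=0 ... Sun=6)
Days before October (Jan-Sep): 273; offset = 273 + 29 - 1 = 301
Weekday index = (3 + 301) mod 7 = 3

Day of the week: Thursday


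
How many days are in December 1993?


December 1993

31 days


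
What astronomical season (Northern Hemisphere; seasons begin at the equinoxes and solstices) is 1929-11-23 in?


Date: November 23
Astronomical Autumn (approx.; exact equinox/solstice day varies by year): September 22 to December 20
November 23 falls within the Autumn window

Autumn


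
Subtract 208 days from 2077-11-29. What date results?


Start: 2077-11-29, subtract 208 days
Back 29 days from November 29 reaches October 31, 2077 -> 179 left
October 2077 has 31 days -> back to September 30, 2077 -> 148 left
September 2077 has 30 days -> back to August 31, 2077 -> 118 left
August 2077 has 31 days -> back to July 31, 2077 -> 87 left
July 2077 has 31 days -> back to June 30, 2077 -> 56 left
June 2077 has 30 days -> back to May 31, 2077 -> 26 left
May 2077: 31 - 26 = 5 -> lands on May 5

Result: 2077-05-05


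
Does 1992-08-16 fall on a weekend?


Anchor: Jan 1, 1992. With p = 1992 - 1 = 1991: (p + p//4 - p//100 + p//400) mod 7 = (1991 + 497 - 19 + 4) mod 7 = 2473 mod 7 = 2 -> Wednesday (Mon=0 ... Sun=6)
Day of year: 229; offset = 228
Weekday index = (2 + 228) mod 7 = 6 -> Sunday
Weekend days: Saturday, Sunday

Yes
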